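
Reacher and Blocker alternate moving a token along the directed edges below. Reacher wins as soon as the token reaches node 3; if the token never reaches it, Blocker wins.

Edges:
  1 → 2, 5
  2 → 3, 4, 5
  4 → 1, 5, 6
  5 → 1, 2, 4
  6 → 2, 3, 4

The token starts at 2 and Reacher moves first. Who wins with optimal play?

Reacher

Track states (vertex, player-to-move).
A0 = {(3,Reacher), (3,Blocker)}
A1: add {(2,Reacher), (6,Reacher)}.
(2,Reacher) ∈ A1 ⇒ Reacher forces the target.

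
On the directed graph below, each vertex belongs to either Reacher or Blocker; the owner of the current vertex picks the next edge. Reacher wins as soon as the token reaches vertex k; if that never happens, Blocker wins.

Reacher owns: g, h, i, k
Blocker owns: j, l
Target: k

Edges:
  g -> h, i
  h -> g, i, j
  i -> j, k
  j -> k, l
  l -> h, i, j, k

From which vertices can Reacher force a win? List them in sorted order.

g, h, i, k

A0 = {k}
A1: add {i} — i (Reacher) has i→k.
A2: add {g, h} — g (Reacher) has g→i; h (Reacher) has h→i.
A3 = A2; e.g. j (Blocker) can still go to l. Fixed point.
Reacher's winning region = {g, h, i, k}.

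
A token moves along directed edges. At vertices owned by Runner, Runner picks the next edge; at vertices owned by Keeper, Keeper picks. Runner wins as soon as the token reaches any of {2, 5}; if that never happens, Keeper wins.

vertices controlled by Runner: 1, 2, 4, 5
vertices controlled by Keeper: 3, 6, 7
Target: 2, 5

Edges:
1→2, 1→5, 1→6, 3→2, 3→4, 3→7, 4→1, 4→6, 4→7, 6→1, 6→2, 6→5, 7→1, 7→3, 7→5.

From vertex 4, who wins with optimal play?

Runner

A0 = {2, 5}
A1: add {1} — 1 (Runner) has 1→2.
A2: add {4, 6} — 4 (Runner) has 4→1; 6 (Keeper): all of {1, 2, 5} already in.
A3 = A2; e.g. 3 (Keeper) can still go to 7. Fixed point.
4 ∈ A2, so Runner can force the target.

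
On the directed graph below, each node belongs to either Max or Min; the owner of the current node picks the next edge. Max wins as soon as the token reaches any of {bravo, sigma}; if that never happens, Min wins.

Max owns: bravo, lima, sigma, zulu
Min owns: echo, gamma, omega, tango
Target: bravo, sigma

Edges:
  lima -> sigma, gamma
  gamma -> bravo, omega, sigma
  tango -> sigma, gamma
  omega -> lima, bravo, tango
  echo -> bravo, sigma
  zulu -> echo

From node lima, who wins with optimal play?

Max

A0 = {bravo, sigma}
A1: add {echo, lima} — lima (Max) has lima→sigma; echo (Min): all of {bravo, sigma} already in.
lima ∈ A1, so Max can force the target.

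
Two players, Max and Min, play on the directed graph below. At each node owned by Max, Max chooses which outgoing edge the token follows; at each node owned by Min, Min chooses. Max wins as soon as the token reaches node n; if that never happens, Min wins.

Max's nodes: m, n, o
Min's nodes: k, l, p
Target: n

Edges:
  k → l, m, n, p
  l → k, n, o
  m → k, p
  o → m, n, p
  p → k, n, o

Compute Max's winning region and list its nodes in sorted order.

A0 = {n}
A1: add {o} — o (Max) has o→n.
A2 = A1; e.g. k (Min) can still go to l. Fixed point.
Max's winning region = {n, o}.

n, o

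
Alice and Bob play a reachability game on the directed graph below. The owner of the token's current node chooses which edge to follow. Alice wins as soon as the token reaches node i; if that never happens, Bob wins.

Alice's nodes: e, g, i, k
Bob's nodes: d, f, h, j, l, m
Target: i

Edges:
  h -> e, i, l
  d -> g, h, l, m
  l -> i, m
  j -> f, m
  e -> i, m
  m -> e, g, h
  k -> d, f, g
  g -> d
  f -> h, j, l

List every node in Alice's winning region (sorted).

e, i

A0 = {i}
A1: add {e} — e (Alice) has e→i.
A2 = A1; e.g. d (Bob) can still go to g. Fixed point.
Alice's winning region = {e, i}.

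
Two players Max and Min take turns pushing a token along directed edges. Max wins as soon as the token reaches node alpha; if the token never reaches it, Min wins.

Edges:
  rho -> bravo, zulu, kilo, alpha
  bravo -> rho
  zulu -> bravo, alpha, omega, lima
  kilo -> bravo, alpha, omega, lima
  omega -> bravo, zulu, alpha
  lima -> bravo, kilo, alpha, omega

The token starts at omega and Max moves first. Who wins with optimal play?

Track states (vertex, player-to-move).
A0 = {(alpha,Max), (alpha,Min)}
A1: add {(rho,Max), (zulu,Max), (kilo,Max), (omega,Max), (lima,Max)}.
(omega,Max) ∈ A1 ⇒ Max forces the target.

Max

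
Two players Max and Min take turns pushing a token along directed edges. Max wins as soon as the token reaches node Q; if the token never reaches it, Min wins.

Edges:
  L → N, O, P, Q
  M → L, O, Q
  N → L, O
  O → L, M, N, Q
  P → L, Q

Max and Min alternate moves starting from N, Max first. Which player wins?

Track states (vertex, player-to-move).
A0 = {(Q,Max), (Q,Min)}
A1: add {(L,Max), (M,Max), (O,Max), (P,Max)}.
A2: add {(M,Min), (N,Min), (P,Min)}.
A3 = A2; e.g. (L,Min) stays out. (N,Max) never enters ⇒ Min avoids the target.

Min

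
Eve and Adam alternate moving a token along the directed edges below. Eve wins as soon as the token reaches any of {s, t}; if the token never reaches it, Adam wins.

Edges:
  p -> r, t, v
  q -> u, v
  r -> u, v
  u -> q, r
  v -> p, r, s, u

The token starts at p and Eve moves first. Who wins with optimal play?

Eve

Track states (vertex, player-to-move).
A0 = {(s,Eve), (s,Adam), (t,Eve), (t,Adam)}
A1: add {(p,Eve), (v,Eve)}.
(p,Eve) ∈ A1 ⇒ Eve forces the target.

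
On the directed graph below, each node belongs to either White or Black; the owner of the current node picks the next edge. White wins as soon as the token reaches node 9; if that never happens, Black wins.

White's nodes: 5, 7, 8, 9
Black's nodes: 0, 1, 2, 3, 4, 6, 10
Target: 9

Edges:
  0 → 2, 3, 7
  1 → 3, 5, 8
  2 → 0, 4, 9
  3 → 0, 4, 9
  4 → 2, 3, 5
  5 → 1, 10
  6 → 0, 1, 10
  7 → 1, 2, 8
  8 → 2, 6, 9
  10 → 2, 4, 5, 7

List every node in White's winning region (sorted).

A0 = {9}
A1: add {8} — 8 (White) has 8→9.
A2: add {7} — 7 (White) has 7→8.
A3 = A2; e.g. 0 (Black) can still go to 2. Fixed point.
White's winning region = {7, 8, 9}.

7, 8, 9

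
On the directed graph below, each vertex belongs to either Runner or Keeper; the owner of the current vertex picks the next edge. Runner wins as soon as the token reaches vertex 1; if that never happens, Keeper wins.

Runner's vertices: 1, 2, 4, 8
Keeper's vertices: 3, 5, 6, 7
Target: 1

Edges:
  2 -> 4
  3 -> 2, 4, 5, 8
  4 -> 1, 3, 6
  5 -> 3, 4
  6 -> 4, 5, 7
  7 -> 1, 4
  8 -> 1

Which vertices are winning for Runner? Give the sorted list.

A0 = {1}
A1: add {4, 8} — 4 (Runner) has 4→1; 8 (Runner) has 8→1.
A2: add {2, 7} — 2 (Runner) has 2→4; 7 (Keeper): all of {1, 4} already in.
A3 = A2; e.g. 3 (Keeper) can still go to 5. Fixed point.
Runner's winning region = {1, 2, 4, 7, 8}.

1, 2, 4, 7, 8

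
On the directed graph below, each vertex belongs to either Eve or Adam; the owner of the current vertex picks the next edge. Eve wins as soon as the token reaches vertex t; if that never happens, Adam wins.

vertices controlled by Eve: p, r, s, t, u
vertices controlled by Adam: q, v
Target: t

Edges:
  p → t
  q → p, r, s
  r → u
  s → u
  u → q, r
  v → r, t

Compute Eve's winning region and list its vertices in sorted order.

p, t

A0 = {t}
A1: add {p} — p (Eve) has p→t.
A2 = A1; e.g. q (Adam) can still go to r. Fixed point.
Eve's winning region = {p, t}.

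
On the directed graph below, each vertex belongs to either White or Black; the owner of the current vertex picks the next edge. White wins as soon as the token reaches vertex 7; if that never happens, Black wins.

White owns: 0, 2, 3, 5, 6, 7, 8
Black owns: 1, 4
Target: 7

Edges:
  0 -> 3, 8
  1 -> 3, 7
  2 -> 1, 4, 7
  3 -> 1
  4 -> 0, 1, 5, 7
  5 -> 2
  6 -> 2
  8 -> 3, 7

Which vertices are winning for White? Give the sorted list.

A0 = {7}
A1: add {2, 8} — 2 (White) has 2→7; 8 (White) has 8→7.
A2: add {0, 5, 6} — 0 (White) has 0→8; 5 (White) has 5→2; 6 (White) has 6→2.
A3 = A2; e.g. 1 (Black) can still go to 3. Fixed point.
White's winning region = {0, 2, 5, 6, 7, 8}.

0, 2, 5, 6, 7, 8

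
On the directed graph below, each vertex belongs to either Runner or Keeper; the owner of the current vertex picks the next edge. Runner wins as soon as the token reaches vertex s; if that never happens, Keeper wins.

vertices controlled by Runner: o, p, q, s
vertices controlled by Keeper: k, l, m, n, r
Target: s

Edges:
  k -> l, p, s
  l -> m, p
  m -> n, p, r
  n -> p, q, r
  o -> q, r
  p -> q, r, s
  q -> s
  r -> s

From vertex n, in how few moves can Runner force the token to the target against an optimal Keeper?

A0 = {s}
A1: add {p, q, r} — p (Runner) has p→s; q (Runner) has q→s; r (Keeper): all of {s} already in.
A2: add {n, o} — n (Keeper): all of {p, q, r} already in; o (Runner) has o→q.
n enters the attractor at level 2, so Runner can force the target in 2 moves from there.

2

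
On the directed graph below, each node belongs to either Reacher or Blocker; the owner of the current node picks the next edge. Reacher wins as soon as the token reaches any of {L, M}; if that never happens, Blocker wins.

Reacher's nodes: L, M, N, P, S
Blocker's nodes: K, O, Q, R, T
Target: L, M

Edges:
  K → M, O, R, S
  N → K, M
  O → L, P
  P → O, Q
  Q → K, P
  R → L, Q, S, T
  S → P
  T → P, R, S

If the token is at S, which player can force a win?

Blocker

A0 = {L, M}
A1: add {N} — N (Reacher) has N→M.
A2 = A1; e.g. K (Blocker) can still go to O. Fixed point.
S never enters the attractor, so Blocker can avoid the target forever.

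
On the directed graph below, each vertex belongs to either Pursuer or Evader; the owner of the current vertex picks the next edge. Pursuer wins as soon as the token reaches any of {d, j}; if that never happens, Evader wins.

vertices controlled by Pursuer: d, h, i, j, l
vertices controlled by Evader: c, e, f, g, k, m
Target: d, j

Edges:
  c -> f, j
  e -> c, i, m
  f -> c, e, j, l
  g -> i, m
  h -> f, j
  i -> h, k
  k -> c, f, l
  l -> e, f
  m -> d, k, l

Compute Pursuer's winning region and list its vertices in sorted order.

A0 = {d, j}
A1: add {h} — h (Pursuer) has h→j.
A2: add {i} — i (Pursuer) has i→h.
A3 = A2; e.g. c (Evader) can still go to f. Fixed point.
Pursuer's winning region = {d, h, i, j}.

d, h, i, j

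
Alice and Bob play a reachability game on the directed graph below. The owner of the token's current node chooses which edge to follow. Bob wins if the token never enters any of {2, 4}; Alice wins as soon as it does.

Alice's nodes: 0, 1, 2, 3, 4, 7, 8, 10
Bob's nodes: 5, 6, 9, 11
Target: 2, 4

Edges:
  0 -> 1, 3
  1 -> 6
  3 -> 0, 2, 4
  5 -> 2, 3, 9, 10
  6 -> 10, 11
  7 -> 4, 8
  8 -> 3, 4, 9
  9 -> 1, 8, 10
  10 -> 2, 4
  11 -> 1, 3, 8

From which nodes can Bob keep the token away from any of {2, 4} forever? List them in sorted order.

A0 = {2, 4}
A1: add {3, 7, 8, 10} — 3 (Alice) has 3→2; 7 (Alice) has 7→4; 8 (Alice) has 8→4; 10 (Alice) has 10→2.
A2: add {0} — 0 (Alice) has 0→3.
A3 = A2; e.g. 1 (Alice) has no edge into A2. Fixed point.
Alice's attractor = {0, 2, 3, 4, 7, 8, 10}; Bob avoids the target exactly from the complement.

1, 5, 6, 9, 11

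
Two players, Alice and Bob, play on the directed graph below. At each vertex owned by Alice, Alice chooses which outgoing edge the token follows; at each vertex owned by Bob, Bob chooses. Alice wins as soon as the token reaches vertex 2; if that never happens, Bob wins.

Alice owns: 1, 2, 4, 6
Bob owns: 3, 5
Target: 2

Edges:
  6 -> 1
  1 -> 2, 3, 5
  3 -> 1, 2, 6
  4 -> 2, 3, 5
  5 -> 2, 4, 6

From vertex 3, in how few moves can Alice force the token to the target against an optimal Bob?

3

A0 = {2}
A1: add {1, 4} — 1 (Alice) has 1→2; 4 (Alice) has 4→2.
A2: add {6} — 6 (Alice) has 6→1.
A3: add {3, 5} — 3 (Bob): all of {1, 2, 6} already in; 5 (Bob): all of {2, 4, 6} already in.
A3 = all vertices. Fixed point.
3 enters the attractor at level 3, so Alice can force the target in 3 moves from there.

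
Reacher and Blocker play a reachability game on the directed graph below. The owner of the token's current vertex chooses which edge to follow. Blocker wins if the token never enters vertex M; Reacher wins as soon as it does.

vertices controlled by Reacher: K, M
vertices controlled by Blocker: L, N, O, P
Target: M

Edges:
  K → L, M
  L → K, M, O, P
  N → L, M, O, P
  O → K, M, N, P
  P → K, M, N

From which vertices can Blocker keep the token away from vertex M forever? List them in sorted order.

A0 = {M}
A1: add {K} — K (Reacher) has K→M.
A2 = A1; e.g. L (Blocker) can still go to O. Fixed point.
Reacher's attractor = {K, M}; Blocker avoids the target exactly from the complement.

L, N, O, P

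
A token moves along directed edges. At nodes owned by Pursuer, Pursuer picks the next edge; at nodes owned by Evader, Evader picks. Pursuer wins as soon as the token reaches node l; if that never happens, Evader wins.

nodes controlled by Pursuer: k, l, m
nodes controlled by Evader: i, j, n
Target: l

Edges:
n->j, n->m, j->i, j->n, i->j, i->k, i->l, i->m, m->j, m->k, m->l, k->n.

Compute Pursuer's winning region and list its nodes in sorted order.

A0 = {l}
A1: add {m} — m (Pursuer) has m→l.
A2 = A1; e.g. i (Evader) can still go to j. Fixed point.
Pursuer's winning region = {l, m}.

l, m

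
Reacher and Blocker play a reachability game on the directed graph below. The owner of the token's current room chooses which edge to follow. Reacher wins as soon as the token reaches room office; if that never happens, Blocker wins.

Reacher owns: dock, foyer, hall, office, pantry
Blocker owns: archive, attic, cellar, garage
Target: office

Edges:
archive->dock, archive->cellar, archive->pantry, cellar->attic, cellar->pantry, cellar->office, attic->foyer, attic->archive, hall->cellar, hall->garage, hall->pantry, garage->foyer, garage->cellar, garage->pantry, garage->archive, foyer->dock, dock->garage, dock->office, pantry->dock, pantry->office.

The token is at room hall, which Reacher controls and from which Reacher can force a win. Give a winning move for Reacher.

A0 = {office}
A1: add {dock, pantry} — dock (Reacher) has dock→office; pantry (Reacher) has pantry→office.
A2: add {foyer, hall} — foyer (Reacher) has foyer→dock; hall (Reacher) has hall→pantry.
A3 = A2; e.g. attic (Blocker) can still go to archive. Fixed point.
From hall, successor pantry is in the attractor (rank 1); the other successors cellar, garage are not.

pantry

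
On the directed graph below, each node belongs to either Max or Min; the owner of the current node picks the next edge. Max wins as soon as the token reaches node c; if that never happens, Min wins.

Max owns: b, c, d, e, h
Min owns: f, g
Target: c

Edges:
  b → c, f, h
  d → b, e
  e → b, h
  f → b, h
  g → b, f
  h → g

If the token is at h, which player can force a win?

Min

A0 = {c}
A1: add {b} — b (Max) has b→c.
A2: add {d, e} — d (Max) has d→b; e (Max) has e→b.
A3 = A2; e.g. f (Min) can still go to h. Fixed point.
h never enters the attractor, so Min can avoid the target forever.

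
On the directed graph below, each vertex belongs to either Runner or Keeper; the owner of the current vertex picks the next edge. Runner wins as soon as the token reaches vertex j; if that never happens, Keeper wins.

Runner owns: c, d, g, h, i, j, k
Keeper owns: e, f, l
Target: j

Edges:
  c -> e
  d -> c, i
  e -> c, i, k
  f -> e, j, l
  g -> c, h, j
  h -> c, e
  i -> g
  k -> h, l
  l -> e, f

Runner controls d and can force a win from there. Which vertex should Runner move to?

i

A0 = {j}
A1: add {g} — g (Runner) has g→j.
A2: add {i} — i (Runner) has i→g.
A3: add {d} — d (Runner) has d→i.
A4 = A3; e.g. c (Runner) has no edge into A3. Fixed point.
From d, successor i is in the attractor (rank 2); the other successor c is not.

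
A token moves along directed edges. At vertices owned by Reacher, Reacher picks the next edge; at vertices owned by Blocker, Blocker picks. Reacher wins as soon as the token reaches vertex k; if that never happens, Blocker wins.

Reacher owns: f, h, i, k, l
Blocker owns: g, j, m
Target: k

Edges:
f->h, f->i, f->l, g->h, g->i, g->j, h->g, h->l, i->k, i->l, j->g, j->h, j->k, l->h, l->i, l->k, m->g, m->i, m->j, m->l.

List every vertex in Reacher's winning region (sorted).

f, h, i, k, l

A0 = {k}
A1: add {i, l} — i (Reacher) has i→k; l (Reacher) has l→k.
A2: add {f, h} — f (Reacher) has f→i; h (Reacher) has h→l.
A3 = A2; e.g. g (Blocker) can still go to j. Fixed point.
Reacher's winning region = {f, h, i, k, l}.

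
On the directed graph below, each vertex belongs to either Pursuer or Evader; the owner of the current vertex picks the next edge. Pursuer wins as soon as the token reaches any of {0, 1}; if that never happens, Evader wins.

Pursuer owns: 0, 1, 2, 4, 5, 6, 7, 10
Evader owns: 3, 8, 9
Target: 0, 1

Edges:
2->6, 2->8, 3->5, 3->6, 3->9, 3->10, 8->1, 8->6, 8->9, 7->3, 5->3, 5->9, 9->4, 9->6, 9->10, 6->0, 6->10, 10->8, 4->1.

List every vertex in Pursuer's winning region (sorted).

0, 1, 2, 4, 6

A0 = {0, 1}
A1: add {4, 6} — 4 (Pursuer) has 4→1; 6 (Pursuer) has 6→0.
A2: add {2} — 2 (Pursuer) has 2→6.
A3 = A2; e.g. 3 (Evader) can still go to 5. Fixed point.
Pursuer's winning region = {0, 1, 2, 4, 6}.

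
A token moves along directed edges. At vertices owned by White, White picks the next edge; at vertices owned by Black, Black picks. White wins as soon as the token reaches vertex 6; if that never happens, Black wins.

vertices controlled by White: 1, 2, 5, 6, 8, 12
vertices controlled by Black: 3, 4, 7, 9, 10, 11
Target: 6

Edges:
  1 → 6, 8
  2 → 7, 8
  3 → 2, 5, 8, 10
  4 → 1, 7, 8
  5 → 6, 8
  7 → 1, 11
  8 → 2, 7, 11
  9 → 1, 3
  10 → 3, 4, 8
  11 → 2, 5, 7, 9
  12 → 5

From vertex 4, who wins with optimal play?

A0 = {6}
A1: add {1, 5} — 1 (White) has 1→6; 5 (White) has 5→6.
A2: add {12} — 12 (White) has 12→5.
A3 = A2; e.g. 2 (White) has no edge into A2. Fixed point.
4 never enters the attractor, so Black can avoid the target forever.

Black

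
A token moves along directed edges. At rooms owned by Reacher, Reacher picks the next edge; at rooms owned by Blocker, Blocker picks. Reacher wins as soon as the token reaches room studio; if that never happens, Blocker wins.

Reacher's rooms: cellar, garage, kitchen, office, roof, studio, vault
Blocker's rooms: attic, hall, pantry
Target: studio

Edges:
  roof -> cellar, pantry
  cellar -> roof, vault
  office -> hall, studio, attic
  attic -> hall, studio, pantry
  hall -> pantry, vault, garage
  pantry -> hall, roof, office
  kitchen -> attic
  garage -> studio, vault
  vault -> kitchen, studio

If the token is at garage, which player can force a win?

Reacher

A0 = {studio}
A1: add {garage, office, vault} — vault (Reacher) has vault→studio; garage (Reacher) has garage→studio; office (Reacher) has office→studio.
garage ∈ A1, so Reacher can force the target.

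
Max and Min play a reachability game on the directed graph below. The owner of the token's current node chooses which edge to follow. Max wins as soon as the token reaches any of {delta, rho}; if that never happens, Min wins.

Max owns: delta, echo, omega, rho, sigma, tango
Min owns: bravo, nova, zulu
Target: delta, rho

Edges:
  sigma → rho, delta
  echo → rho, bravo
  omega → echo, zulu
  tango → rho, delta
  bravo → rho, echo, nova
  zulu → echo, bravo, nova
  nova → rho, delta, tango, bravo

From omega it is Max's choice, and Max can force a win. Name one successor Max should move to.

A0 = {delta, rho}
A1: add {echo, sigma, tango} — sigma (Max) has sigma→rho; echo (Max) has echo→rho; tango (Max) has tango→rho.
A2: add {omega} — omega (Max) has omega→echo.
A3 = A2; e.g. bravo (Min) can still go to nova. Fixed point.
From omega, successor echo is in the attractor (rank 1); the other successor zulu is not.

echo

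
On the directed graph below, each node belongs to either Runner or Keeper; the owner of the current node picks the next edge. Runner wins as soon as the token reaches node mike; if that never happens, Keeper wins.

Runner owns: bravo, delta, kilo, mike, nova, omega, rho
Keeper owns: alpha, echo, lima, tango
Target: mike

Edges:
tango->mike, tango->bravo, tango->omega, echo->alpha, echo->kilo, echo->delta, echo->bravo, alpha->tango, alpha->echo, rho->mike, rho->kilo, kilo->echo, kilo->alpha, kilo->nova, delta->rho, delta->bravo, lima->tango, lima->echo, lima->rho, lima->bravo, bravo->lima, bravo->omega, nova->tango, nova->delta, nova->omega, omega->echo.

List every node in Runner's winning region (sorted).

delta, kilo, mike, nova, rho

A0 = {mike}
A1: add {rho} — rho (Runner) has rho→mike.
A2: add {delta} — delta (Runner) has delta→rho.
A3: add {nova} — nova (Runner) has nova→delta.
A4: add {kilo} — kilo (Runner) has kilo→nova.
A5 = A4; e.g. tango (Keeper) can still go to bravo. Fixed point.
Runner's winning region = {delta, kilo, mike, nova, rho}.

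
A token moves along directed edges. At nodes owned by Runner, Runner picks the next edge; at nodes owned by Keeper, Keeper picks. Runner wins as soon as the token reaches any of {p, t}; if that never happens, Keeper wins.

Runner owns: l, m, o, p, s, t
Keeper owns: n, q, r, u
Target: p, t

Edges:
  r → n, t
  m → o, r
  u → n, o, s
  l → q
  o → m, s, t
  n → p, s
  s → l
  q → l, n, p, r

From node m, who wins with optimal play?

Runner

A0 = {p, t}
A1: add {o} — o (Runner) has o→t.
A2: add {m} — m (Runner) has m→o.
A3 = A2; e.g. l (Runner) has no edge into A2. Fixed point.
m ∈ A2, so Runner can force the target.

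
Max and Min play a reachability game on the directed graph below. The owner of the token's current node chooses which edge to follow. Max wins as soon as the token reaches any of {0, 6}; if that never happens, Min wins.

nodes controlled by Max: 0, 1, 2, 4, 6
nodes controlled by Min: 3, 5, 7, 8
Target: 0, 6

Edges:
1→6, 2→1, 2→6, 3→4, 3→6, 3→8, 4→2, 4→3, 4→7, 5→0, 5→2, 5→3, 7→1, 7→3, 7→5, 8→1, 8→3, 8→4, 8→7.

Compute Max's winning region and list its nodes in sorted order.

A0 = {0, 6}
A1: add {1, 2} — 1 (Max) has 1→6; 2 (Max) has 2→6.
A2: add {4} — 4 (Max) has 4→2.
A3 = A2; e.g. 3 (Min) can still go to 8. Fixed point.
Max's winning region = {0, 1, 2, 4, 6}.

0, 1, 2, 4, 6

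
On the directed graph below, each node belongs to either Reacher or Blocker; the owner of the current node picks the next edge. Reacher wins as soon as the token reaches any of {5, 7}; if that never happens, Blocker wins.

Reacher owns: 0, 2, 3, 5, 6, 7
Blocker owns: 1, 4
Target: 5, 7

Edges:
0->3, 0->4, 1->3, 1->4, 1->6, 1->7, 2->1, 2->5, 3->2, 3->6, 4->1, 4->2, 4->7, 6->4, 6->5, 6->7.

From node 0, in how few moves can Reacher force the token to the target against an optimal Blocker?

A0 = {5, 7}
A1: add {2, 6} — 2 (Reacher) has 2→5; 6 (Reacher) has 6→5.
A2: add {3} — 3 (Reacher) has 3→2.
A3: add {0} — 0 (Reacher) has 0→3.
A4 = A3; e.g. 1 (Blocker) can still go to 4. Fixed point.
0 enters the attractor at level 3, so Reacher can force the target in 3 moves from there.

3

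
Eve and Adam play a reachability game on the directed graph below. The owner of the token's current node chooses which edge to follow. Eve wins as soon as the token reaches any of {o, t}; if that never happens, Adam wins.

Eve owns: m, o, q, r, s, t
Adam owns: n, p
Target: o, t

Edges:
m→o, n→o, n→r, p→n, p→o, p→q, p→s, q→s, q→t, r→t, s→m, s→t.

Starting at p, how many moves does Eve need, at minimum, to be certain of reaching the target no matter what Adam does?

A0 = {o, t}
A1: add {m, q, r, s} — m (Eve) has m→o; q (Eve) has q→t; r (Eve) has r→t; s (Eve) has s→t.
A2: add {n} — n (Adam): all of {o, r} already in.
A3: add {p} — p (Adam): all of {n, o, q, s} already in.
A3 = all vertices. Fixed point.
p enters the attractor at level 3, so Eve can force the target in 3 moves from there.

3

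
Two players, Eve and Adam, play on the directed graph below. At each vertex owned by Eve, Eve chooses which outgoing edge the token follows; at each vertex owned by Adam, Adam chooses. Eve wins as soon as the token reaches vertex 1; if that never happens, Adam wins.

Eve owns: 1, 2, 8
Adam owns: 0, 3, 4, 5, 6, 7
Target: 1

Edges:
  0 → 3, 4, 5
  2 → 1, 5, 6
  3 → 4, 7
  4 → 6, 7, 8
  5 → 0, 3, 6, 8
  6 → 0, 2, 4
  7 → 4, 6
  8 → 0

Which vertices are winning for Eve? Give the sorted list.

A0 = {1}
A1: add {2} — 2 (Eve) has 2→1.
A2 = A1; e.g. 0 (Adam) can still go to 3. Fixed point.
Eve's winning region = {1, 2}.

1, 2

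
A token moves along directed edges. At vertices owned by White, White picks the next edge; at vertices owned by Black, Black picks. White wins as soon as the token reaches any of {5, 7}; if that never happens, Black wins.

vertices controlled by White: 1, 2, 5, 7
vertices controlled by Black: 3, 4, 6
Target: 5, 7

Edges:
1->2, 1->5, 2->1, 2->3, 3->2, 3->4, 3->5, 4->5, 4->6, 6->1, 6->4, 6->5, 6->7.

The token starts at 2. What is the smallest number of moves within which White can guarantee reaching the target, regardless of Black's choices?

2

A0 = {5, 7}
A1: add {1} — 1 (White) has 1→5.
A2: add {2} — 2 (White) has 2→1.
A3 = A2; e.g. 3 (Black) can still go to 4. Fixed point.
2 enters the attractor at level 2, so White can force the target in 2 moves from there.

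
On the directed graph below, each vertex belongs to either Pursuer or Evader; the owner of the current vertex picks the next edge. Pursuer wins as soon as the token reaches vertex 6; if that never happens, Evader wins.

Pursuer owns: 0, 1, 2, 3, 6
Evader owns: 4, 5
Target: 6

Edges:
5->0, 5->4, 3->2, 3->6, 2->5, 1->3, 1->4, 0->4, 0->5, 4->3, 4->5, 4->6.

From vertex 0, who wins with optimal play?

Evader

A0 = {6}
A1: add {3} — 3 (Pursuer) has 3→6.
A2: add {1} — 1 (Pursuer) has 1→3.
A3 = A2; e.g. 0 (Pursuer) has no edge into A2. Fixed point.
0 never enters the attractor, so Evader can avoid the target forever.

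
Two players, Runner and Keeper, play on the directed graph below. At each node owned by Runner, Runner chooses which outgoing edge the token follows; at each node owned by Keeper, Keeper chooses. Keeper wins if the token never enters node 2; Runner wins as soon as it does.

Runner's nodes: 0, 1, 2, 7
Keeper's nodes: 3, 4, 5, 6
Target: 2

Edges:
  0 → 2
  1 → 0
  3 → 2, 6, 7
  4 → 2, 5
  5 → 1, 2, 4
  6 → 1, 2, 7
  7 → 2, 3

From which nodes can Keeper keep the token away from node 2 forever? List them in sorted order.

4, 5

A0 = {2}
A1: add {0, 7} — 0 (Runner) has 0→2; 7 (Runner) has 7→2.
A2: add {1} — 1 (Runner) has 1→0.
A3: add {6} — 6 (Keeper): all of {1, 2, 7} already in.
A4: add {3} — 3 (Keeper): all of {2, 6, 7} already in.
A5 = A4; e.g. 4 (Keeper) can still go to 5. Fixed point.
Runner's attractor = {0, 1, 2, 3, 6, 7}; Keeper avoids the target exactly from the complement.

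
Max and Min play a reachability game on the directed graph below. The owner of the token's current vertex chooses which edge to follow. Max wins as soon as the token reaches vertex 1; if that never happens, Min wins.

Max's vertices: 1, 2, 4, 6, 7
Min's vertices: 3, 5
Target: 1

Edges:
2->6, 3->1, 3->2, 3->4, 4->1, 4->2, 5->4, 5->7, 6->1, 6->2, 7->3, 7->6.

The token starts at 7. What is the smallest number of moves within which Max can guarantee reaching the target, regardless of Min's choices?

2

A0 = {1}
A1: add {4, 6} — 4 (Max) has 4→1; 6 (Max) has 6→1.
A2: add {2, 7} — 2 (Max) has 2→6; 7 (Max) has 7→6.
7 enters the attractor at level 2, so Max can force the target in 2 moves from there.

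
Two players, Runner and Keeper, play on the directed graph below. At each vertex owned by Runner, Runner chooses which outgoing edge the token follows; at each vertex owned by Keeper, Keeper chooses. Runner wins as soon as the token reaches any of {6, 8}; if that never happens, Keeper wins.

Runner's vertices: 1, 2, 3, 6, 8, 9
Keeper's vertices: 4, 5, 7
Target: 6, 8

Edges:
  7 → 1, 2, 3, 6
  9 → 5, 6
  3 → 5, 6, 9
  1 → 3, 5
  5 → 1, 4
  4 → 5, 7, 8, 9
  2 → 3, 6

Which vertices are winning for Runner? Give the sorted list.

A0 = {6, 8}
A1: add {2, 3, 9} — 2 (Runner) has 2→6; 3 (Runner) has 3→6; 9 (Runner) has 9→6.
A2: add {1} — 1 (Runner) has 1→3.
A3: add {7} — 7 (Keeper): all of {1, 2, 3, 6} already in.
A4 = A3; e.g. 4 (Keeper) can still go to 5. Fixed point.
Runner's winning region = {1, 2, 3, 6, 7, 8, 9}.

1, 2, 3, 6, 7, 8, 9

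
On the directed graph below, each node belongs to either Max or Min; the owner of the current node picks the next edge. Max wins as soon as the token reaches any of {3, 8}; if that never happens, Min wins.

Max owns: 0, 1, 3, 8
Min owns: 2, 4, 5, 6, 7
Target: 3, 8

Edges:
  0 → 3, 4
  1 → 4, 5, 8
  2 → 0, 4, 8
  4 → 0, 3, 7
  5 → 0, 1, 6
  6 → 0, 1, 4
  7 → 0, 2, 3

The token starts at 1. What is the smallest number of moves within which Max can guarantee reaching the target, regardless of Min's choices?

1

A0 = {3, 8}
A1: add {0, 1} — 0 (Max) has 0→3; 1 (Max) has 1→8.
A2 = A1; e.g. 2 (Min) can still go to 4. Fixed point.
1 enters the attractor at level 1, so Max can force the target in 1 move from there.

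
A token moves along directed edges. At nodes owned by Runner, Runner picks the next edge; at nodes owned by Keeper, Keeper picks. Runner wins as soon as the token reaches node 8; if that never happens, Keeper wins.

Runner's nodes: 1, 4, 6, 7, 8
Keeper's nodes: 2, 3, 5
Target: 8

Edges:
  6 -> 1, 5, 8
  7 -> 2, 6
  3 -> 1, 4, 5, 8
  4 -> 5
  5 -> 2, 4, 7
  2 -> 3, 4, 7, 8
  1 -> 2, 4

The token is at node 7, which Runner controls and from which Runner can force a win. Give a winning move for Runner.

6

A0 = {8}
A1: add {6} — 6 (Runner) has 6→8.
A2: add {7} — 7 (Runner) has 7→6.
A3 = A2; e.g. 1 (Runner) has no edge into A2. Fixed point.
From 7, successor 6 is in the attractor (rank 1); the other successor 2 is not.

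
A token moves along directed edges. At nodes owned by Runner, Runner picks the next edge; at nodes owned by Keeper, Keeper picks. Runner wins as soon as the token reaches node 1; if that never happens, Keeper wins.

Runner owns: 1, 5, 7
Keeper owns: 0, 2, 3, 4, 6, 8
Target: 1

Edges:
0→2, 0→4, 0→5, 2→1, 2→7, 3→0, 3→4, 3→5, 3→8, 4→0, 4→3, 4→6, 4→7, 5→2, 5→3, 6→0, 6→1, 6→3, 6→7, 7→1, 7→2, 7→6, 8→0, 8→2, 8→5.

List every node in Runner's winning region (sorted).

1, 2, 5, 7

A0 = {1}
A1: add {7} — 7 (Runner) has 7→1.
A2: add {2} — 2 (Keeper): all of {1, 7} already in.
A3: add {5} — 5 (Runner) has 5→2.
A4 = A3; e.g. 0 (Keeper) can still go to 4. Fixed point.
Runner's winning region = {1, 2, 5, 7}.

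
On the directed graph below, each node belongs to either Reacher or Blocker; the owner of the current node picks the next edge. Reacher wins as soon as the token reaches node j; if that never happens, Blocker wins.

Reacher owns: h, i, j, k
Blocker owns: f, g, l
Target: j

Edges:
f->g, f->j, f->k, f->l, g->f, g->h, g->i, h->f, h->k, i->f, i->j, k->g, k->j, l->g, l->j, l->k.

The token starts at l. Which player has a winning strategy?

A0 = {j}
A1: add {i, k} — i (Reacher) has i→j; k (Reacher) has k→j.
A2: add {h} — h (Reacher) has h→k.
A3 = A2; e.g. f (Blocker) can still go to g. Fixed point.
l never enters the attractor, so Blocker can avoid the target forever.

Blocker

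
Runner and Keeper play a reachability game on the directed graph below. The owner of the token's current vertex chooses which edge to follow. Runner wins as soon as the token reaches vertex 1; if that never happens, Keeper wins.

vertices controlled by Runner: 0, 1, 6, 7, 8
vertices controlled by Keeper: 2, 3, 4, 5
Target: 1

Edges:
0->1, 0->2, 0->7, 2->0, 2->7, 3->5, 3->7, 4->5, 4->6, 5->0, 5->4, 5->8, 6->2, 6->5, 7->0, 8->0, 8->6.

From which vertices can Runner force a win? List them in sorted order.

0, 1, 2, 6, 7, 8

A0 = {1}
A1: add {0} — 0 (Runner) has 0→1.
A2: add {7, 8} — 7 (Runner) has 7→0; 8 (Runner) has 8→0.
A3: add {2} — 2 (Keeper): all of {0, 7} already in.
A4: add {6} — 6 (Runner) has 6→2.
A5 = A4; e.g. 3 (Keeper) can still go to 5. Fixed point.
Runner's winning region = {0, 1, 2, 6, 7, 8}.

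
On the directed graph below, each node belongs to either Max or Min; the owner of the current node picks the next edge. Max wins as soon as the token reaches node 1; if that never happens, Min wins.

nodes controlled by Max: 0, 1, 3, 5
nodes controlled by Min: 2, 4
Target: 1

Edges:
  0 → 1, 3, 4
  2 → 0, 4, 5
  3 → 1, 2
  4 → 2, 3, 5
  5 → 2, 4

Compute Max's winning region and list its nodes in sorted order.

0, 1, 3

A0 = {1}
A1: add {0, 3} — 0 (Max) has 0→1; 3 (Max) has 3→1.
A2 = A1; e.g. 2 (Min) can still go to 4. Fixed point.
Max's winning region = {0, 1, 3}.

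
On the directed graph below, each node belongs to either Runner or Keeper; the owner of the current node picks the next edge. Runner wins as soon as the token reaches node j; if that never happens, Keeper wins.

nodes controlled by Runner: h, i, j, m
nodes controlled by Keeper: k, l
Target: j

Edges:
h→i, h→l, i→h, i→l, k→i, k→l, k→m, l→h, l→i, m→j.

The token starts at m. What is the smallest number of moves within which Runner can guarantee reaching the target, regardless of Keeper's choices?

1

A0 = {j}
A1: add {m} — m (Runner) has m→j.
A2 = A1; e.g. h (Runner) has no edge into A1. Fixed point.
m enters the attractor at level 1, so Runner can force the target in 1 move from there.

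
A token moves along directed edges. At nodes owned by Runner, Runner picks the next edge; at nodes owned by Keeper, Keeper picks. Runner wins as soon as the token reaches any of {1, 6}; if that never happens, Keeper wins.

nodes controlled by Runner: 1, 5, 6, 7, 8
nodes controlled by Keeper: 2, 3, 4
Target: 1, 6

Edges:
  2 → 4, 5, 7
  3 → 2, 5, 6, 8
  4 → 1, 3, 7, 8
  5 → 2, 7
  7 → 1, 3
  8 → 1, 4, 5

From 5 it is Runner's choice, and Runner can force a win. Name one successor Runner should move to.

7

A0 = {1, 6}
A1: add {7, 8} — 7 (Runner) has 7→1; 8 (Runner) has 8→1.
A2: add {5} — 5 (Runner) has 5→7.
A3 = A2; e.g. 2 (Keeper) can still go to 4. Fixed point.
From 5, successor 7 is in the attractor (rank 1); the other successor 2 is not.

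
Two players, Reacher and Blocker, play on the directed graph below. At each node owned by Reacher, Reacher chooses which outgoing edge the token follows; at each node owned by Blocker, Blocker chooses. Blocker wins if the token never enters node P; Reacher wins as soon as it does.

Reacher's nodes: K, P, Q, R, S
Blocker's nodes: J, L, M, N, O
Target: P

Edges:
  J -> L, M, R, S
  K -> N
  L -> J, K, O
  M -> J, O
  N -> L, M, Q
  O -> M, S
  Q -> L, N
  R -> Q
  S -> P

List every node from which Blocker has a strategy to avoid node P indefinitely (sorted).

J, K, L, M, N, O, Q, R

A0 = {P}
A1: add {S} — S (Reacher) has S→P.
A2 = A1; e.g. J (Blocker) can still go to L. Fixed point.
Reacher's attractor = {P, S}; Blocker avoids the target exactly from the complement.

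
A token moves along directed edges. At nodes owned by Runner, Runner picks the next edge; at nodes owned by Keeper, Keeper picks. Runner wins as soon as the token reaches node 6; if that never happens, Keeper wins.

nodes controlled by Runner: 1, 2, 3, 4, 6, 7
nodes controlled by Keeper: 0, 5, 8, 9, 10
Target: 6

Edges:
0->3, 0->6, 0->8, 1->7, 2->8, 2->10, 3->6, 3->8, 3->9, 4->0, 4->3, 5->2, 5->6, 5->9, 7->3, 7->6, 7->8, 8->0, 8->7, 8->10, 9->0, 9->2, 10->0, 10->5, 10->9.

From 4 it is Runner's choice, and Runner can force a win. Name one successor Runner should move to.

A0 = {6}
A1: add {3, 7} — 3 (Runner) has 3→6; 7 (Runner) has 7→6.
A2: add {1, 4} — 1 (Runner) has 1→7; 4 (Runner) has 4→3.
A3 = A2; e.g. 0 (Keeper) can still go to 8. Fixed point.
From 4, successor 3 is in the attractor (rank 1); the other successor 0 is not.

3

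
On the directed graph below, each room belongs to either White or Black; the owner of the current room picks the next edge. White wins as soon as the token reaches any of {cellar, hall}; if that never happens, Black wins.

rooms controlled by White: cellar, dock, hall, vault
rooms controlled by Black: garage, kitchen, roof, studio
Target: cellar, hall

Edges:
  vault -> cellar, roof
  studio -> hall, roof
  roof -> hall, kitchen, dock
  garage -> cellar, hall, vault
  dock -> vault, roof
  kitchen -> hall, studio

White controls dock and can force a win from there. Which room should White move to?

vault

A0 = {cellar, hall}
A1: add {vault} — vault (White) has vault→cellar.
A2: add {dock, garage} — dock (White) has dock→vault; garage (Black): all of {cellar, hall, vault} already in.
A3 = A2; e.g. studio (Black) can still go to roof. Fixed point.
From dock, successor vault is in the attractor (rank 1); the other successor roof is not.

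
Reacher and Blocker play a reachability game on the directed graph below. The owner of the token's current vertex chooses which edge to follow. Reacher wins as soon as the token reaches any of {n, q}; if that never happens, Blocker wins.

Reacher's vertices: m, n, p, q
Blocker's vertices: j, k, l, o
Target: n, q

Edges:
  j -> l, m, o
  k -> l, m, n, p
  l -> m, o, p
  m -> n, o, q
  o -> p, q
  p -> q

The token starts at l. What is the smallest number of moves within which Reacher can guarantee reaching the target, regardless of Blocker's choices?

3

A0 = {n, q}
A1: add {m, p} — m (Reacher) has m→n; p (Reacher) has p→q.
A2: add {o} — o (Blocker): all of {p, q} already in.
A3: add {l} — l (Blocker): all of {m, o, p} already in.
l enters the attractor at level 3, so Reacher can force the target in 3 moves from there.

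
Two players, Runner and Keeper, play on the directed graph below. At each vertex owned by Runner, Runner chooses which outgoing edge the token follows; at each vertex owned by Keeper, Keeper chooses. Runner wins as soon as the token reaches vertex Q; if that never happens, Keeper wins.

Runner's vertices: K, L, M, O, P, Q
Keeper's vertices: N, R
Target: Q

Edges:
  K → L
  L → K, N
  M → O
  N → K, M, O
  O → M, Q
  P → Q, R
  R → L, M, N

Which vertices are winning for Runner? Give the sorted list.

M, O, P, Q

A0 = {Q}
A1: add {O, P} — O (Runner) has O→Q; P (Runner) has P→Q.
A2: add {M} — M (Runner) has M→O.
A3 = A2; e.g. K (Runner) has no edge into A2. Fixed point.
Runner's winning region = {M, O, P, Q}.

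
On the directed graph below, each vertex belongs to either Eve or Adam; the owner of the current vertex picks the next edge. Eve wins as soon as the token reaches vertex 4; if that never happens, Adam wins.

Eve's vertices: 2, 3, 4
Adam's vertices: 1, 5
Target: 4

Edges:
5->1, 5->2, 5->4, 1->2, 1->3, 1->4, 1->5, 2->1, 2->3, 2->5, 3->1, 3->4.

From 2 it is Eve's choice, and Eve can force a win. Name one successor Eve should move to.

3

A0 = {4}
A1: add {3} — 3 (Eve) has 3→4.
A2: add {2} — 2 (Eve) has 2→3.
A3 = A2; e.g. 1 (Adam) can still go to 5. Fixed point.
From 2, successor 3 is in the attractor (rank 1); the other successors 1, 5 are not.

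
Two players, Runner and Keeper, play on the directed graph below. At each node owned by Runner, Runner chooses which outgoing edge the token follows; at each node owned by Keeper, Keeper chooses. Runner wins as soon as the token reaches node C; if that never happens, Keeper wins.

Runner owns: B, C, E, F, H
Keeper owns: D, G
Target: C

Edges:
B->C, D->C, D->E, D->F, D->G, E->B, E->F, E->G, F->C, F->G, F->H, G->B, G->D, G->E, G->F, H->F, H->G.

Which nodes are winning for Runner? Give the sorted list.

A0 = {C}
A1: add {B, F} — B (Runner) has B→C; F (Runner) has F→C.
A2: add {E, H} — E (Runner) has E→B; H (Runner) has H→F.
A3 = A2; e.g. D (Keeper) can still go to G. Fixed point.
Runner's winning region = {B, C, E, F, H}.

B, C, E, F, H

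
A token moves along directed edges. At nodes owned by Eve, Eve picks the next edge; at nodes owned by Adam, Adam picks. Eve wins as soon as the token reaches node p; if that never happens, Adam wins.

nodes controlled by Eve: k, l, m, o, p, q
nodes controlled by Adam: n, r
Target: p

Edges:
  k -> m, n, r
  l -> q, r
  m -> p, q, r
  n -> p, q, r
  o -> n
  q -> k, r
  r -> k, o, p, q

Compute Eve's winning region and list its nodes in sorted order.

k, l, m, p, q

A0 = {p}
A1: add {m} — m (Eve) has m→p.
A2: add {k} — k (Eve) has k→m.
A3: add {q} — q (Eve) has q→k.
A4: add {l} — l (Eve) has l→q.
A5 = A4; e.g. n (Adam) can still go to r. Fixed point.
Eve's winning region = {k, l, m, p, q}.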